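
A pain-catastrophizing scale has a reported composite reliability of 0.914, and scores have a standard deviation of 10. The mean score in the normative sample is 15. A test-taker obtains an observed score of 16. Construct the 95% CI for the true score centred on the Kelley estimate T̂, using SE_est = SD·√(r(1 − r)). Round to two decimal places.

T̂ = 0.9140(16) + 0.0860(15) ≃ 15.9140
SE_est = SD · √(r(1 − r)) = 10.0000 · √0.0786 ≃ 10.0000 · 0.2804 ≃ 2.8036
95% CI: 15.9140 ± 5.4951 ≃ (10.4189, 21.4091)

[10.42, 21.41]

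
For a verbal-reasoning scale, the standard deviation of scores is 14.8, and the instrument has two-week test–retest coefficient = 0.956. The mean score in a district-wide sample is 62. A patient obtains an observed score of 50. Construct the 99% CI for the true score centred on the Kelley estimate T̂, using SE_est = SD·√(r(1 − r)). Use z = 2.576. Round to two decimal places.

T̂ = 0.9560(50) + 0.0440(62) ≃ 50.5280
SE_est = SD × √(r(1 − r)) = 14.8000 × √0.0421 ≃ 14.8000 × 0.2051 ≃ 3.0354
CI = 50.5280 ± 2.576 × 3.0354 → [42.7088, 58.3472]

[42.71, 58.35]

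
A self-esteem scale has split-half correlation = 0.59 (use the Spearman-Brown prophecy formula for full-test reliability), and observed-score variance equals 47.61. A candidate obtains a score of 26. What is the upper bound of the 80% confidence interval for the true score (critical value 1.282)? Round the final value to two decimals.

SD = √47.61 = 6.900
Spearman-Brown: r = 2(0.59) / (1 + 0.59) = 1.180 / 1.590 ≃ 0.742
SEM = 6.900 · √(1 − 0.742) = 6.900 · √0.258 ≃ 6.900 · 0.508 ≃ 3.504
1.282 · SEM ≃ 4.492
Upper bound: 26 + 4.492 = 30.492

30.49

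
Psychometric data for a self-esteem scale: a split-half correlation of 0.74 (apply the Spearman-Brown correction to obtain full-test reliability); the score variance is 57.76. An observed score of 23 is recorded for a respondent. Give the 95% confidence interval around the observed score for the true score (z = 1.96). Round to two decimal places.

[17.24, 28.76]

SD = √57.76 = 7.60000
Spearman-Brown: r = 2(0.74) / (1 + 0.74) = 1.48000 / 1.74000 ≈ 0.85057
The standard error of measurement is 7.60000×√(1 − 0.85057) ≈ 7.60000×0.38656 ≈ 2.93782.
Half-width = 1.96×2.93782 ≈ 5.75813
CI = 23 ± 5.75813 → [17.24187, 28.75813]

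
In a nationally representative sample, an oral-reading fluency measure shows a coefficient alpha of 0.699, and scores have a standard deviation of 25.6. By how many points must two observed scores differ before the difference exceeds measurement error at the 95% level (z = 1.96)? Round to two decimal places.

SEM = 25.600×√(1 − 0.699) ≈ 14.045
SE_diff = SEM × √2 ≈ 14.045 × 1.414 ≈ 19.863
Minimum reliable difference = 1.96 × SE_diff ≈ 1.96 × 19.863 ≈ 38.931

38.93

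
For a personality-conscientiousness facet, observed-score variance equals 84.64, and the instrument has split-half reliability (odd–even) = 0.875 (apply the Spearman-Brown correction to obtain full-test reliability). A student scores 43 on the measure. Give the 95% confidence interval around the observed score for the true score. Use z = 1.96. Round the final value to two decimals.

[38.34, 47.66]

σ = 84.64^(1/2) = 9.2000
Full-length reliability (Spearman-Brown) = 2(0.875)/(1+0.875) ≈ 0.9333
SEM = 9.2000 × √(1 − 0.9333) = 9.2000 × √0.0667 ≈ 9.2000 × 0.2582 ≈ 2.3754
Half-width = 1.96×2.3754 ≈ 4.6558
95% CI: 43 ± 4.6558 = [38.3442, 47.6558]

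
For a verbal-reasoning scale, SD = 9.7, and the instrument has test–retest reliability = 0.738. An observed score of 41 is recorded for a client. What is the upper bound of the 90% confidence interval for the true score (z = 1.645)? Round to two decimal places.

SEM = 9.700×√(1 − 0.738) ≈ 4.965
Margin = 1.645 × 4.965 ≈ 8.167
Upper limit = 41 + 8.167 ≈ 49.167

49.17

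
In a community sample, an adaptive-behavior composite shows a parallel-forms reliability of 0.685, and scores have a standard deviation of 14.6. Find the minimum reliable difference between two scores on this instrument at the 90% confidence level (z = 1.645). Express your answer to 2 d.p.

SEM = 14.600 * √(1 − 0.685) = 14.600 * √0.315 ≈ 14.600 * 0.561 ≈ 8.194
Standard error of the difference = 8.194·√2 ≈ 11.588
Minimum reliable difference = 1.645 * SE_diff ≈ 1.645 * 11.588 ≈ 19.063

19.06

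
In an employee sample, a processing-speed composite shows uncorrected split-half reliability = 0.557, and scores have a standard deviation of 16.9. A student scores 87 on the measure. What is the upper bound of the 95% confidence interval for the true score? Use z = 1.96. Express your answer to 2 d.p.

r_full = 2·0.557 / (1 + 0.557) ≃ 0.7155
The standard error of measurement is 16.9000×√(1 − 0.7155) ≃ 16.9000×0.5334 ≃ 9.0146.
Half-width = 1.96×9.0146 ≃ 17.6685
Upper limit = 87 + 17.6685 ≃ 104.6685

104.67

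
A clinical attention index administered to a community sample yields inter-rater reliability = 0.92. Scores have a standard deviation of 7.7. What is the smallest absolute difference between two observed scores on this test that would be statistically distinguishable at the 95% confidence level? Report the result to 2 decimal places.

SEM = 7.700·√(1 − 0.920) ≈ 2.178
SE_diff = √2 · SEM ≈ 3.080
Smallest detectable difference = 1.96·3.080 ≈ 6.037

6.04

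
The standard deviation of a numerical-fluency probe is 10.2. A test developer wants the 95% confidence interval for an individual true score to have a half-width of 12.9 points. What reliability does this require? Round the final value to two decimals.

0.58

SEM needed = half-width / z = 12.9/1.96 ≈ 6.58163
Required reliability = 1 − (SEM/SD)² = 1 − 0.41636 ≈ 0.58364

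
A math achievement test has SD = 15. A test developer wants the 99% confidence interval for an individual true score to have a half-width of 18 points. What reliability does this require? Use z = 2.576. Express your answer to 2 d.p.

0.78

SEM needed = half-width / z = 18/2.576 ≈ 6.988
r = 1 − (SEM / SD)² = 1 − (6.988 / 15)² ≈ 1 − 0.217 ≈ 0.783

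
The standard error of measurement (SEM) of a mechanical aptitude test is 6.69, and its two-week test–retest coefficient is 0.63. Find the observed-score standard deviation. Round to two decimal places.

SD = SEM / √(1 − r) = 6.69 / √0.37000 ≈ 6.69 / 0.60828 ≈ 10.99829

11.00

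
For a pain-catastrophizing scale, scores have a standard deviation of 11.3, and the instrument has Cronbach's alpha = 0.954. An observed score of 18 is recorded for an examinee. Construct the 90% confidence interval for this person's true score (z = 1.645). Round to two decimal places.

The standard error of measurement is 11.300*√(1 − 0.954) ≃ 11.300*0.214 ≃ 2.424.
Half-width = 1.645*2.424 ≃ 3.987
90% CI: 18 ± 3.987 = [14.013, 21.987]

[14.01, 21.99]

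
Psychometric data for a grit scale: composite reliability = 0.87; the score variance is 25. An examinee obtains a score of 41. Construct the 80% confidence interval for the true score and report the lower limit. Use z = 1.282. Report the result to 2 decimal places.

38.69

σ = 25^(1/2) = 5.0000
SEM = 5.0000 · √(1 − 0.8700) = 5.0000 · √0.1300 ≈ 5.0000 · 0.3606 ≈ 1.8028
1.282 · SEM ≈ 2.3112
Lower bound: 41 − 2.3112 = 38.6888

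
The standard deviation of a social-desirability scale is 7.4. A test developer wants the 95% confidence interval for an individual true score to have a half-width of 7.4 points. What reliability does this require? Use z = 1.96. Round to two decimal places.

Required SEM = 7.4 / 1.96 ≈ 3.77551
Required reliability = 1 − (SEM/SD)² = 1 − 0.26031 ≈ 0.73969

0.74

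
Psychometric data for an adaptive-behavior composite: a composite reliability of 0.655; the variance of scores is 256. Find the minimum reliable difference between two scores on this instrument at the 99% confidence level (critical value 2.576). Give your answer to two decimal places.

34.24

SD = √256 = 16.000
SEM = 16.000*√(1 − 0.655) ≃ 9.398
SE_diff = √2 * SEM ≃ 13.291
Smallest detectable difference = 2.576*13.291 ≃ 34.237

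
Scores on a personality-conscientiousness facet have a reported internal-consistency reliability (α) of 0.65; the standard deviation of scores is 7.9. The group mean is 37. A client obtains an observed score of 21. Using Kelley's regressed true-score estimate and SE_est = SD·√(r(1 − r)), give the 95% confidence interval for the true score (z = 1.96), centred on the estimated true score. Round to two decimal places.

T̂ = r·X + (1 − r)·M = 0.6500×21 + 0.3500×37 = 13.6500 + 12.9500 ≃ 26.6000
SE_est = SD × √(r(1 − r)) = 7.9000 × √0.2275 ≃ 7.9000 × 0.4770 ≃ 3.7681
95% CI: 26.6000 ± 7.3854 ≃ (19.2146, 33.9854)

[19.21, 33.99]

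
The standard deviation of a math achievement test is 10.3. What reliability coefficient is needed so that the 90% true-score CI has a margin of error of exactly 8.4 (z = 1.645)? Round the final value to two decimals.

SEM needed = half-width / z = 8.4/1.645 ≈ 5.10638
Required reliability = 1 − (SEM/SD)² = 1 − 0.24578 ≈ 0.75422

0.75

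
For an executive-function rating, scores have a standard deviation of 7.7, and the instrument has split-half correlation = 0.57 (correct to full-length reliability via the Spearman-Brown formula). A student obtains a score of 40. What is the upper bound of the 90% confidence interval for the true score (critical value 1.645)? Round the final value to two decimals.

r_full = 2·0.57 / (1 + 0.57) ≈ 0.72611
SEM = 7.70000·√(1 − 0.72611) ≈ 4.02972
Margin = 1.645 · 4.02972 ≈ 6.62889
Upper limit = 40 + 6.62889 ≈ 46.62889

46.63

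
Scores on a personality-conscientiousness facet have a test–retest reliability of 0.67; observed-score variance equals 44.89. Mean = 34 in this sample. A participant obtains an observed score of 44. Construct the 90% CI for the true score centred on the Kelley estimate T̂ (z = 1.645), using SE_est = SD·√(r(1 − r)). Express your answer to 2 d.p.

SD = √44.89 = 6.700
Estimated true score = 0.670·44 + (1 − 0.670)·34 ≈ 40.700
SE_est = SD · √(r(1 − r)) = 6.700 · √0.221 ≈ 6.700 · 0.470 ≈ 3.150
90% CI: 40.700 ± 5.182 ≈ (35.518, 45.882)

[35.52, 45.88]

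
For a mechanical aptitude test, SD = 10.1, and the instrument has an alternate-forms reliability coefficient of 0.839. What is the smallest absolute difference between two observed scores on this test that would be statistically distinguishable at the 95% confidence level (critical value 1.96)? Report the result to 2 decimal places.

11.23

SEM = 10.1000 × √(1 − 0.8390) = 10.1000 × √0.1610 ≈ 10.1000 × 0.4012 ≈ 4.0526
SE_diff = √2 × SEM ≈ 5.7312
Minimum reliable difference = 1.96 × SE_diff ≈ 1.96 × 5.7312 ≈ 11.2332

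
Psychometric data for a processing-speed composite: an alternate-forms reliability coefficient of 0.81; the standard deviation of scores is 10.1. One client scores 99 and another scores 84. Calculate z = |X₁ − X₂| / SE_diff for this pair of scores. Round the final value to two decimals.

The standard error of measurement is 10.100×√(1 − 0.810) ≈ 10.100×0.436 ≈ 4.402.
Standard error of the difference = 4.402·√2 ≈ 6.226
z = 15 / 6.226 ≈ 2.409

2.41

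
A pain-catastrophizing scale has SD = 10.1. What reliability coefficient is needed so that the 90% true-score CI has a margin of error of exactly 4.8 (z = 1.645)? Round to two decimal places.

0.92

Required SEM = 4.8 / 1.645 ≈ 2.918
r = 1 − (SEM / SD)² = 1 − (2.918 / 10.1)² ≈ 1 − 0.083 ≈ 0.917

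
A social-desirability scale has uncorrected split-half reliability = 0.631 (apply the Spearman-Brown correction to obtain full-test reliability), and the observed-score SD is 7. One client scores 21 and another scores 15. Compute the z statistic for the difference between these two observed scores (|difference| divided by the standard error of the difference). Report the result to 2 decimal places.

1.27

Spearman-Brown: r = 2(0.631) / (1 + 0.631) = 1.2620 / 1.6310 ≈ 0.7738
SEM = 7.0000·√(1 − 0.7738) ≈ 3.3295
SE_diff = SEM · √2 ≈ 3.3295 · 1.4142 ≈ 4.7087
z = |21 − 15| / 4.7087 = 6 / 4.7087 ≈ 1.2742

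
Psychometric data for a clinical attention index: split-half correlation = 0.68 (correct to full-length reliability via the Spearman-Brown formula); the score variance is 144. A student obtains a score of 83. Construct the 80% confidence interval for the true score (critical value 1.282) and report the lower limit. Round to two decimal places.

76.29

σ = 144^(1/2) = 12.00000
Full-length reliability (Spearman-Brown) = 2(0.68)/(1+0.68) ≈ 0.80952
The standard error of measurement is 12.00000*√(1 − 0.80952) ≈ 12.00000*0.43644 ≈ 5.23723.
Margin = 1.282 * 5.23723 ≈ 6.71413
Lower limit = 83 − 6.71413 ≈ 76.28587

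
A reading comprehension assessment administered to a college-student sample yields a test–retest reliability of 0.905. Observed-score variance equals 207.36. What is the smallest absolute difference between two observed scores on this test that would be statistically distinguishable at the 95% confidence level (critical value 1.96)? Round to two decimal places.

12.30

SD = √207.36 ≃ 14.400
SEM = 14.400 × √(1 − 0.905) = 14.400 × √0.095 ≃ 14.400 × 0.308 ≃ 4.438
SE_diff = √2 × SEM ≃ 6.277
Smallest detectable difference = 1.96×6.277 ≃ 12.303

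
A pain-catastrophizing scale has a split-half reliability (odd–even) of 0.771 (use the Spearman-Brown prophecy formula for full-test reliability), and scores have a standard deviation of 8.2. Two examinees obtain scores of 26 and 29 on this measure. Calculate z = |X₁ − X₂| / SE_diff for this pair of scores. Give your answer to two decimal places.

r_full = 2·0.771 / (1 + 0.771) ≈ 0.871
SEM = 8.200 · √(1 − 0.871) = 8.200 · √0.129 ≈ 8.200 · 0.360 ≈ 2.949
SE_diff = SEM · √2 ≈ 2.949 · 1.414 ≈ 4.170
z = |26 − 29| / 4.170 = 3 / 4.170 ≈ 0.719

0.72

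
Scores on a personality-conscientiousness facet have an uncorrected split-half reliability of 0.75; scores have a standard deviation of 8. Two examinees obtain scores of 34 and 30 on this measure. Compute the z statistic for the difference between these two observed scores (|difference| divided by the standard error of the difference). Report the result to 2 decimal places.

0.94

Spearman-Brown: r = 2(0.75) / (1 + 0.75) = 1.50000 / 1.75000 ≈ 0.85714
SEM = 8.00000·√(1 − 0.85714) ≈ 3.02372
SE_diff = SEM · √2 ≈ 3.02372 · 1.41421 ≈ 4.27618
z = |34 − 30| / 4.27618 = 4 / 4.27618 ≈ 0.93541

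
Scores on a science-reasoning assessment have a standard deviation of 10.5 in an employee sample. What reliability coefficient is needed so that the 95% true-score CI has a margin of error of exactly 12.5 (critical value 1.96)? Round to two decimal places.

SEM needed = half-width / z = 12.5/1.96 ≈ 6.378
r = 1 − (SEM / SD)² = 1 − (6.378 / 10.5)² ≈ 1 − 0.369 ≈ 0.631

0.63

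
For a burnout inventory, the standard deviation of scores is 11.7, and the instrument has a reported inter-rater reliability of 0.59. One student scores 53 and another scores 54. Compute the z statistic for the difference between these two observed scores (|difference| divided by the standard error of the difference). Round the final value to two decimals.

The standard error of measurement is 11.700*√(1 − 0.590) ≃ 11.700*0.640 ≃ 7.492.
Standard error of the difference = 7.492·√2 ≃ 10.595
z = 1 / 10.595 ≃ 0.094

0.09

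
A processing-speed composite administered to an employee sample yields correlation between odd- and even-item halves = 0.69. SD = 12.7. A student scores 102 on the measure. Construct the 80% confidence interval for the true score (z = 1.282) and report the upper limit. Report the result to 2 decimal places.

Full-length reliability (Spearman-Brown) = 2(0.69)/(1+0.69) ≃ 0.817
SEM = 12.700*√(1 − 0.817) ≃ 5.439
Margin = 1.282 * 5.439 ≃ 6.973
Upper bound: 102 + 6.973 = 108.973

108.97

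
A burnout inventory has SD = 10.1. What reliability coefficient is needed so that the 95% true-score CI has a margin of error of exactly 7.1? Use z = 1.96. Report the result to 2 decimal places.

Required SEM = 7.1 / 1.96 ≈ 3.6224
Required reliability = 1 − (SEM/SD)² = 1 − 0.1286 ≈ 0.8714

0.87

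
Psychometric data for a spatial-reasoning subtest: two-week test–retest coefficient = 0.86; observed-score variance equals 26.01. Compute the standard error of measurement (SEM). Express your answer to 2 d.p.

1.91

SD = √26.01 = 5.1000
SEM = 5.1000 * √(1 − 0.8600) = 5.1000 * √0.1400 ≃ 5.1000 * 0.3742 ≃ 1.9082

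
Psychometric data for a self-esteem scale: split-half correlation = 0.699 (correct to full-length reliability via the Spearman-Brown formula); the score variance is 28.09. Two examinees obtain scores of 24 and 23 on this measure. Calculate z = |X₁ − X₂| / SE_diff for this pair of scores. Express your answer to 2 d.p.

0.32

SD = √28.09 ≈ 5.3000
Full-length reliability (Spearman-Brown) = 2(0.699)/(1+0.699) ≈ 0.8228
SEM = 5.3000·√(1 − 0.8228) ≈ 2.2308
SE_diff = SEM · √2 ≈ 2.2308 · 1.4142 ≈ 3.1548
z = 1 / 3.1548 ≈ 0.3170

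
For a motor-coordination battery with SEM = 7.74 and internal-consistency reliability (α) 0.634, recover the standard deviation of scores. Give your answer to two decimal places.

σ = SEM·(1 − r)^(−1/2) ≈ 7.74·1.653 ≈ 12.794

12.79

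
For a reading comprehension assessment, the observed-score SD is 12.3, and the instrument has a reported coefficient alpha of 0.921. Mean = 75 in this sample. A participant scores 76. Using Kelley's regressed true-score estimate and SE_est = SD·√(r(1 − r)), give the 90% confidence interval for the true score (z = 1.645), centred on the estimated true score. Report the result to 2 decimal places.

[70.46, 81.38]

T̂ = r·X + (1 − r)·M = 0.921·76 + 0.079·75 = 69.996 + 5.925 ≃ 75.921
SE_est = SD · √(r(1 − r)) = 12.300 · √0.073 ≃ 12.300 · 0.270 ≃ 3.318
CI = 75.921 ± 1.645 · 3.318 → [70.463, 81.379]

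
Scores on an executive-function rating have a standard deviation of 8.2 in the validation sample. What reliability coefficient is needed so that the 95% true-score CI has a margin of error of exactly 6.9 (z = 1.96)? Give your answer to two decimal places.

Required SEM = 6.9 / 1.96 ≃ 3.5204
Required reliability = 1 − (SEM/SD)² = 1 − 0.1843 ≃ 0.8157

0.82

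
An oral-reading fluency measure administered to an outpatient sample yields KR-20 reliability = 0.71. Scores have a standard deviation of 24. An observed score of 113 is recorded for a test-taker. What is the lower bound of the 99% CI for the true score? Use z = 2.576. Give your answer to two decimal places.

SEM = 24.000 · √(1 − 0.710) = 24.000 · √0.290 ≃ 24.000 · 0.539 ≃ 12.924
Half-width = 2.576·12.924 ≃ 33.293
Lower bound: 113 − 33.293 = 79.707

79.71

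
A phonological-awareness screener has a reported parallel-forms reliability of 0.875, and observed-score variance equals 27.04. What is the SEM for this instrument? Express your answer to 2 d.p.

1.84

σ = 27.04^(1/2) = 5.200
SEM = 5.200×√(1 − 0.875) ≈ 1.838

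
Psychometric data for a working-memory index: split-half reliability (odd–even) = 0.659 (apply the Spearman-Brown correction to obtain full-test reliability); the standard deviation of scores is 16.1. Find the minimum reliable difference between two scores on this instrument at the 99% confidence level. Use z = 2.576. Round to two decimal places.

26.59

Spearman-Brown: r = 2(0.659) / (1 + 0.659) = 1.318 / 1.659 ≈ 0.794
SEM = 16.100 · √(1 − 0.794) = 16.100 · √0.206 ≈ 16.100 · 0.453 ≈ 7.299
SE_diff = √2 · SEM ≈ 10.323
Smallest detectable difference = 2.576·10.323 ≈ 26.591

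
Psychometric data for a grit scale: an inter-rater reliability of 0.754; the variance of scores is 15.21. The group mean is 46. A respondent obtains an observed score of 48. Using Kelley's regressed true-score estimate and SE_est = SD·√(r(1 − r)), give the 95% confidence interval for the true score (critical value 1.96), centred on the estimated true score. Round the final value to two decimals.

σ = 15.21^(1/2) = 3.90000
Estimated true score = 0.75400×48 + (1 − 0.75400)×46 ≈ 47.50800
SE_est = 3.90000·√[r(1 − r)] ≈ 1.67965
CI = 47.50800 ± 1.96 × 1.67965 → [44.21589, 50.80011]

[44.22, 50.80]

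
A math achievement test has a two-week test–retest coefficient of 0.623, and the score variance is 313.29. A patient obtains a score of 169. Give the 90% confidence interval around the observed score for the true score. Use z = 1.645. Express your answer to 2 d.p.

σ = 313.29^(1/2) = 17.7000
SEM = 17.7000 × √(1 − 0.6230) = 17.7000 × √0.3770 ≈ 17.7000 × 0.6140 ≈ 10.8679
1.645 × SEM ≈ 17.8776
Interval: (151.1224, 186.8776)

[151.12, 186.88]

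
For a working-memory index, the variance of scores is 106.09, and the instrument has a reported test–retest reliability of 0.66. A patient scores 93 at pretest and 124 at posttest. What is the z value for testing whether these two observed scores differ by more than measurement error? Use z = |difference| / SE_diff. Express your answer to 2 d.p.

3.65

SD = √106.09 = 10.3000
SEM = 10.3000·√(1 − 0.6600) ≈ 6.0059
SE_diff = SEM · √2 ≈ 6.0059 · 1.4142 ≈ 8.4936
z = 31 / 8.4936 ≈ 3.6498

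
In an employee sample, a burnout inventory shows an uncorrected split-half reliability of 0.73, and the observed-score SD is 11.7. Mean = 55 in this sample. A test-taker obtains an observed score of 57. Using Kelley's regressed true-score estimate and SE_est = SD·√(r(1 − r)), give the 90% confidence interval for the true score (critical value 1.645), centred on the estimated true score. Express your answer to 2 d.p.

[49.70, 63.67]

r_full = 2·0.73 / (1 + 0.73) ≈ 0.84393
T̂ = 0.84393(57) + 0.15607(55) ≈ 56.68786
SE_est = 11.70000×√(0.84393×0.15607) ≈ 4.24618
CI = 56.68786 ± 1.645 × 4.24618 → [49.70290, 63.67282]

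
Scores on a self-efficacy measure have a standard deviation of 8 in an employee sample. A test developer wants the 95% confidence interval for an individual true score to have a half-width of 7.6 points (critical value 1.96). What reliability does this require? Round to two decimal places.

0.77

Required SEM = 7.6 / 1.96 ≃ 3.878
r = 1 − (3.878/8)² ≃ 1 − 0.235 ≃ 0.765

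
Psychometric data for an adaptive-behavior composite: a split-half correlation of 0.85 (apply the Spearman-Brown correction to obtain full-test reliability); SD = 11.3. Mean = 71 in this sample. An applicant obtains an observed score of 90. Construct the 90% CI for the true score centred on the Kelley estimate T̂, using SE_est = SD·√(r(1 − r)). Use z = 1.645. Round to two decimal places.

r_full = 2·0.85 / (1 + 0.85) ≈ 0.919
T̂ = 0.919(90) + 0.081(71) ≈ 88.459
SE_est = SD · √(r(1 − r)) = 11.300 · √0.075 ≈ 11.300 · 0.273 ≈ 3.084
90% CI: 88.459 ± 5.074 ≈ (83.386, 93.533)

[83.39, 93.53]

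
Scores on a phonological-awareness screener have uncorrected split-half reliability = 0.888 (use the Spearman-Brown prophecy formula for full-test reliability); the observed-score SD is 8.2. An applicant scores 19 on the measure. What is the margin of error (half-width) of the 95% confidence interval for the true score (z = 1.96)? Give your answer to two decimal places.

Full-length reliability (Spearman-Brown) = 2(0.888)/(1+0.888) ≈ 0.94068
SEM = 8.20000×√(1 − 0.94068) ≈ 1.99720
Half-width = 1.96×1.99720 ≈ 3.91451

3.91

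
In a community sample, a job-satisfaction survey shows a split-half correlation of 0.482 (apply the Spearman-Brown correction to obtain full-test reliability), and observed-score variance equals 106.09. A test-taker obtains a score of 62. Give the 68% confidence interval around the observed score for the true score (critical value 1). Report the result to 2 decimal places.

[55.91, 68.09]

SD = √106.09 ≈ 10.30000
Spearman-Brown: r = 2(0.482) / (1 + 0.482) = 0.96400 / 1.48200 ≈ 0.65047
SEM = 10.30000·√(1 − 0.65047) ≈ 6.08945
Half-width = 1·6.08945 ≈ 6.08945
Interval: (55.91055, 68.08945)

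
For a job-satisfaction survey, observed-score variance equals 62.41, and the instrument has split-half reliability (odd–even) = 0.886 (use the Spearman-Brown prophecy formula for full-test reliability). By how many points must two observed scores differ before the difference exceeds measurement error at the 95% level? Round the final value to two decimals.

5.38

SD = √62.41 = 7.900
Full-length reliability (Spearman-Brown) = 2(0.886)/(1+0.886) ≈ 0.940
SEM = 7.900 · √(1 − 0.940) = 7.900 · √0.060 ≈ 7.900 · 0.246 ≈ 1.942
SE_diff = SEM · √2 ≈ 1.942 · 1.414 ≈ 2.747
Smallest detectable difference = 1.96·2.747 ≈ 5.384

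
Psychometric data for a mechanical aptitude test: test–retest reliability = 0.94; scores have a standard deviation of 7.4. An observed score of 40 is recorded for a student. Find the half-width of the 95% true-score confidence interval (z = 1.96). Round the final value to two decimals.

3.55

SEM = 7.400*√(1 − 0.940) ≈ 1.813
Margin = 1.96 * 1.813 ≈ 3.553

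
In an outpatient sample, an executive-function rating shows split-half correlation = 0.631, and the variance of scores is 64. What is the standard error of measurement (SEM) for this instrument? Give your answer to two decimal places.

3.81

SD = √64 ≈ 8.0000
r_full = 2·0.631 / (1 + 0.631) ≈ 0.7738
SEM = 8.0000 × √(1 − 0.7738) = 8.0000 × √0.2262 ≈ 8.0000 × 0.4756 ≈ 3.8052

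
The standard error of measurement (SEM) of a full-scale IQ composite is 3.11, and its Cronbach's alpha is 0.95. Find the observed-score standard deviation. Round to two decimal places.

SD = SEM / √(1 − r) = 3.11 / √0.05000 ≈ 3.11 / 0.22361 ≈ 13.90834

13.91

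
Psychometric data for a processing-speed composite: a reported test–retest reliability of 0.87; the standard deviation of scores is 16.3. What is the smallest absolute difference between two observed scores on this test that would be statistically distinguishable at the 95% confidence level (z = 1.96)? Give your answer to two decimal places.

16.29

SEM = 16.3000×√(1 − 0.8700) ≈ 5.8770
Standard error of the difference = 5.8770·√2 ≈ 8.3114
Minimum reliable difference = 1.96 × SE_diff ≈ 1.96 × 8.3114 ≈ 16.2903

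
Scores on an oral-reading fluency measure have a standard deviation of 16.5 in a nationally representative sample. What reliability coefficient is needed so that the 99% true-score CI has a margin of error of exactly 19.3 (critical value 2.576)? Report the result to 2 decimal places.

SEM needed = half-width / z = 19.3/2.576 ≈ 7.4922
Required reliability = 1 − (SEM/SD)² = 1 − 0.2062 ≈ 0.7938

0.79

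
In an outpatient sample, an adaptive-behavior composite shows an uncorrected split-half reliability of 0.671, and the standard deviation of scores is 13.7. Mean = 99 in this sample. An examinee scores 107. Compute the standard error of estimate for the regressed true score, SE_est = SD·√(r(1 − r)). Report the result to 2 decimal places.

Full-length reliability (Spearman-Brown) = 2(0.671)/(1+0.671) ≃ 0.8031
SE_est = 13.7000·√[r(1 − r)] ≃ 5.4478

5.45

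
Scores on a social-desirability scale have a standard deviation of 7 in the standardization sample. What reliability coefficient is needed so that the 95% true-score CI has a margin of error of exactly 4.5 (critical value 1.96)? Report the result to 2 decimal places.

0.89

Required SEM = 4.5 / 1.96 ≈ 2.29592
Required reliability = 1 − (SEM/SD)² = 1 − 0.10758 ≈ 0.89242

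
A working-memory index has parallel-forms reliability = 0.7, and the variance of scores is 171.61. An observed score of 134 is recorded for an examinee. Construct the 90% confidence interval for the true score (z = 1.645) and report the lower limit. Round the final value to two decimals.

SD = √171.61 = 13.10000
SEM = 13.10000·√(1 − 0.70000) ≈ 7.17517
Half-width = 1.645·7.17517 ≈ 11.80315
Lower bound: 134 − 11.80315 = 122.19685

122.20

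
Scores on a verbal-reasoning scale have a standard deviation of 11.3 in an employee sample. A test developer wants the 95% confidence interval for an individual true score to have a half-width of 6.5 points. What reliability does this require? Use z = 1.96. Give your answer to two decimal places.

Required SEM = 6.5 / 1.96 ≃ 3.31633
r = 1 − (SEM / SD)² = 1 − (3.31633 / 11.3)² ≃ 1 − 0.08613 ≃ 0.91387

0.91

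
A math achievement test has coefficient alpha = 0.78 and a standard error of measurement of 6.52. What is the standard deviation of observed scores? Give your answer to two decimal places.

13.90

σ = SEM·(1 − r)^(−1/2) ≈ 6.52·2.1320 ≈ 13.9007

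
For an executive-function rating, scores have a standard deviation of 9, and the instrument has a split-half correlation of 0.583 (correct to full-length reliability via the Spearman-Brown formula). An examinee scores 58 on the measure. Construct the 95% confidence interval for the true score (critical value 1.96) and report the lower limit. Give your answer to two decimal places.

Spearman-Brown: r = 2(0.583) / (1 + 0.583) = 1.1660 / 1.5830 ≈ 0.7366
SEM = 9.0000 · √(1 − 0.7366) = 9.0000 · √0.2634 ≈ 9.0000 · 0.5132 ≈ 4.6192
Half-width = 1.96·4.6192 ≈ 9.0537
Lower bound: 58 − 9.0537 = 48.9463

48.95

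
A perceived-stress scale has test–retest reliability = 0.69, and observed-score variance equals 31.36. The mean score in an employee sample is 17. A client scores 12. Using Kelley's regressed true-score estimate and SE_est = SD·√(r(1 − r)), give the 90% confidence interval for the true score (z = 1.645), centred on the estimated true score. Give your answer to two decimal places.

[9.29, 17.81]

SD = √31.36 = 5.600
Estimated true score = 0.690*12 + (1 − 0.690)*17 ≈ 13.550
SE_est = SD * √(r(1 − r)) = 5.600 * √0.214 ≈ 5.600 * 0.462 ≈ 2.590
CI = 13.550 ± 1.645 * 2.590 → [9.290, 17.810]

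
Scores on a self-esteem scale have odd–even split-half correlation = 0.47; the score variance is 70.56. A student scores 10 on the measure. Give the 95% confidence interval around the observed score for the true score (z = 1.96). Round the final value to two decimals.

SD = √70.56 = 8.400
r_full = 2·0.47 / (1 + 0.47) ≈ 0.639
SEM = 8.400 · √(1 − 0.639) = 8.400 · √0.361 ≈ 8.400 · 0.600 ≈ 5.044
Margin = 1.96 · 5.044 ≈ 9.886
Interval: (0.114, 19.886)

[0.11, 19.89]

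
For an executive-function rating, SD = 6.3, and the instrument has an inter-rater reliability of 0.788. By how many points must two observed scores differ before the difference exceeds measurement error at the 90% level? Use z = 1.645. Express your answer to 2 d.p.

SEM = 6.3000 · √(1 − 0.7880) = 6.3000 · √0.2120 ≈ 6.3000 · 0.4604 ≈ 2.9007
Standard error of the difference = 2.9007·√2 ≈ 4.1023
Minimum reliable difference = 1.645 · SE_diff ≈ 1.645 · 4.1023 ≈ 6.7482

6.75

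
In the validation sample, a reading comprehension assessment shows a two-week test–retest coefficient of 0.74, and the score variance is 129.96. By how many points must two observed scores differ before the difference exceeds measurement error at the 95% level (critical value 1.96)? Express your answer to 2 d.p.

SD = √129.96 ≈ 11.400
The standard error of measurement is 11.400*√(1 − 0.740) ≈ 11.400*0.510 ≈ 5.813.
Standard error of the difference = 5.813·√2 ≈ 8.221
Smallest detectable difference = 1.96*8.221 ≈ 16.112

16.11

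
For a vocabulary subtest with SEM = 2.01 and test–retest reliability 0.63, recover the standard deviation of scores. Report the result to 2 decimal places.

SD = 2.01 / √(1 − 0.63) ≈ 3.30442

3.30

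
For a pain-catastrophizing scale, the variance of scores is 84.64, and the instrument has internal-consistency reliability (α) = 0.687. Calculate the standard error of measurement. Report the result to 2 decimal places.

5.15

SD = √84.64 = 9.2000
SEM = 9.2000 · √(1 − 0.6870) = 9.2000 · √0.3130 ≃ 9.2000 · 0.5595 ≃ 5.1471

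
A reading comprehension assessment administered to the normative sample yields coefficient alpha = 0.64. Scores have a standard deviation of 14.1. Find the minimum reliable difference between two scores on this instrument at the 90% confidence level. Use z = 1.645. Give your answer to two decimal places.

19.68

SEM = 14.100×√(1 − 0.640) ≃ 8.460
SE_diff = √2 × SEM ≃ 11.964
Smallest detectable difference = 1.645×11.964 ≃ 19.681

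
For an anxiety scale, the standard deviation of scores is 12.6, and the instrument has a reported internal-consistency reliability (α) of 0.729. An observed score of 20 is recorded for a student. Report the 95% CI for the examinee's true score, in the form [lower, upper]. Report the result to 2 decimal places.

[7.14, 32.86]

The standard error of measurement is 12.600·√(1 − 0.729) ≈ 12.600·0.521 ≈ 6.559.
1.96 · SEM ≈ 12.856
95% CI: 20 ± 12.856 = [7.144, 32.856]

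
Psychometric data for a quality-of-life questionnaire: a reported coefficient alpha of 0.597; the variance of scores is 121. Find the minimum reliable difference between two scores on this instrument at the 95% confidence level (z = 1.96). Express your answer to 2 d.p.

19.36

SD = √121 = 11.00000
The standard error of measurement is 11.00000·√(1 − 0.59700) ≈ 11.00000·0.63482 ≈ 6.98305.
Standard error of the difference = 6.98305·√2 ≈ 9.87553
Minimum reliable difference = 1.96 · SE_diff ≈ 1.96 · 9.87553 ≈ 19.35603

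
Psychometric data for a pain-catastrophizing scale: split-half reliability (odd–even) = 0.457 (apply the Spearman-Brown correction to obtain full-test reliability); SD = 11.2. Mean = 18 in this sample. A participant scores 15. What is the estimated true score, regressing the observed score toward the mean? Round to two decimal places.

r_full = 2·0.457 / (1 + 0.457) ≈ 0.6273
T̂ = r·X + (1 − r)·M = 0.6273*15 + 0.3727*18 ≈ 9.4097 + 6.7083 ≈ 16.1181

16.12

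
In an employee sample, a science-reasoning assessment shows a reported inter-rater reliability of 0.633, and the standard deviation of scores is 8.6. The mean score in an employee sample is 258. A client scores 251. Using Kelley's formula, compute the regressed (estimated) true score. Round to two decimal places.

253.57

T̂ = r·X + (1 − r)·M = 0.633×251 + 0.367×258 = 158.883 + 94.686 ≃ 253.569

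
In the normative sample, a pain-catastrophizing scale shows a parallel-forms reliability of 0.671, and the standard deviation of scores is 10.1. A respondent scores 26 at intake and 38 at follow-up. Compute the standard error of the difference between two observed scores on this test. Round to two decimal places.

8.19

SEM = 10.100×√(1 − 0.671) ≃ 5.793
SE_diff = SEM × √2 ≃ 5.793 × 1.414 ≃ 8.193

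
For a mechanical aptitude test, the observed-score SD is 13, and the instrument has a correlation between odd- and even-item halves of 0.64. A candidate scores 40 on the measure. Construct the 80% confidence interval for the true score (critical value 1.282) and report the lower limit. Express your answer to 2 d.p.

Full-length reliability (Spearman-Brown) = 2(0.64)/(1+0.64) ≈ 0.780
SEM = 13.000 · √(1 − 0.780) = 13.000 · √0.220 ≈ 13.000 · 0.469 ≈ 6.091
Margin = 1.282 · 6.091 ≈ 7.808
Lower limit = 40 − 7.808 ≈ 32.192

32.19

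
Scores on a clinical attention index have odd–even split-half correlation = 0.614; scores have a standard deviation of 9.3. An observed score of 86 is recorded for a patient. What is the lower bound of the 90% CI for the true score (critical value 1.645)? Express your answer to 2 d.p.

r_full = 2·0.614 / (1 + 0.614) ≈ 0.761
SEM = 9.300 × √(1 − 0.761) = 9.300 × √0.239 ≈ 9.300 × 0.489 ≈ 4.548
Margin = 1.645 × 4.548 ≈ 7.482
Lower limit = 86 − 7.482 ≈ 78.518

78.52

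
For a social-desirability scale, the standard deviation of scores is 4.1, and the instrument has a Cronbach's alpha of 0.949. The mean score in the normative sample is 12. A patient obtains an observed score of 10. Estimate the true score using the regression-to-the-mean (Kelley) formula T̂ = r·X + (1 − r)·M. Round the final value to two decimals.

10.10

T̂ = r·X + (1 − r)·M = 0.949·10 + 0.051·12 = 9.490 + 0.612 ≃ 10.102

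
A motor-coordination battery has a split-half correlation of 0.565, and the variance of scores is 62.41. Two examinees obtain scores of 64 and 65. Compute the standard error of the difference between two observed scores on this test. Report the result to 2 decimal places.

SD = √62.41 = 7.900
Full-length reliability (Spearman-Brown) = 2(0.565)/(1+0.565) ≈ 0.722
The standard error of measurement is 7.900×√(1 − 0.722) ≈ 7.900×0.527 ≈ 4.165.
Standard error of the difference = 4.165·√2 ≈ 5.890

5.89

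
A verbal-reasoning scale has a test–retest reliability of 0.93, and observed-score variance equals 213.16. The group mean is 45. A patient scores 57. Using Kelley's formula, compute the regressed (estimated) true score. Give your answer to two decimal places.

56.16

T̂ = r·X + (1 − r)·M = 0.93000×57 + 0.07000×45 = 53.01000 + 3.15000 ≈ 56.16000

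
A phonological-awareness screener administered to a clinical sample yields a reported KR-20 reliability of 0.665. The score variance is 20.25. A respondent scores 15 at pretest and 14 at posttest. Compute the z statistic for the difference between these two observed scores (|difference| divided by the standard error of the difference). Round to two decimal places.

0.27

SD = √20.25 ≈ 4.500
SEM = 4.500*√(1 − 0.665) ≈ 2.605
Standard error of the difference = 2.605·√2 ≈ 3.683
z = |15 − 14| / 3.683 = 1 / 3.683 ≈ 0.271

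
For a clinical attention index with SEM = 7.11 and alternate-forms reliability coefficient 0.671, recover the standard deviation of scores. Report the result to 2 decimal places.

SD = SEM / √(1 − r) = 7.11 / √0.32900 ≃ 7.11 / 0.57359 ≃ 12.39572

12.40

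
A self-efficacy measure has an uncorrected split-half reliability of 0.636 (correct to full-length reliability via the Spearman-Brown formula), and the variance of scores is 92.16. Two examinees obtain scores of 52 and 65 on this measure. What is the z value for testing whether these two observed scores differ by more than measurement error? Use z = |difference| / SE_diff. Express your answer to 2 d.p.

2.03

SD = √92.16 = 9.60000
Spearman-Brown: r = 2(0.636) / (1 + 0.636) = 1.27200 / 1.63600 ≈ 0.77751
SEM = 9.60000 × √(1 − 0.77751) = 9.60000 × √0.22249 ≈ 9.60000 × 0.47169 ≈ 4.52825
SE_diff = √2 × SEM ≈ 6.40391
z = 13 / 6.40391 ≈ 2.03001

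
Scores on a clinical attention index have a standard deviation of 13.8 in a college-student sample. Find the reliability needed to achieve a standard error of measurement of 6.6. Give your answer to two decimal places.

Required reliability = 1 − (SEM/SD)² = 1 − 0.229 ≈ 0.771

0.77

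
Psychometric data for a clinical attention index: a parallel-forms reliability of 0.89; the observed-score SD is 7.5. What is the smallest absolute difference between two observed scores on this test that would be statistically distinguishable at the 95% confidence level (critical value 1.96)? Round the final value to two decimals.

6.89

SEM = 7.5000 · √(1 − 0.8900) = 7.5000 · √0.1100 ≈ 7.5000 · 0.3317 ≈ 2.4875
SE_diff = SEM · √2 ≈ 2.4875 · 1.4142 ≈ 3.5178
Smallest detectable difference = 1.96·3.5178 ≈ 6.8949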